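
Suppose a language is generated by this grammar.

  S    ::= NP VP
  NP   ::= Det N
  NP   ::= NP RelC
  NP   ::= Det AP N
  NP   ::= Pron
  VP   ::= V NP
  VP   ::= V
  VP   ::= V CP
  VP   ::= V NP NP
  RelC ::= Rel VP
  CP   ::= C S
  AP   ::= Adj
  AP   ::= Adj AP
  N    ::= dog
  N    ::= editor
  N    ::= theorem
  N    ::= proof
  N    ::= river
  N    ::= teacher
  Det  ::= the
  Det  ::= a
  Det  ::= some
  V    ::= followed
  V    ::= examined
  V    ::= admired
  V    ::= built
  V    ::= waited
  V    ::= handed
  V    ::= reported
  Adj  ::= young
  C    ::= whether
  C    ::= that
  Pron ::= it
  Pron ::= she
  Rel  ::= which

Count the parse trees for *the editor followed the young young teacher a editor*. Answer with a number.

[S [NP [Det the] [N editor]] [VP [V followed] [NP [Det the] [AP [Adj young] [AP [Adj young]]] [N teacher]] [NP [Det a] [N editor]]]]
No rule offers an alternative attachment or grouping for any span, so this is the only derivation.

1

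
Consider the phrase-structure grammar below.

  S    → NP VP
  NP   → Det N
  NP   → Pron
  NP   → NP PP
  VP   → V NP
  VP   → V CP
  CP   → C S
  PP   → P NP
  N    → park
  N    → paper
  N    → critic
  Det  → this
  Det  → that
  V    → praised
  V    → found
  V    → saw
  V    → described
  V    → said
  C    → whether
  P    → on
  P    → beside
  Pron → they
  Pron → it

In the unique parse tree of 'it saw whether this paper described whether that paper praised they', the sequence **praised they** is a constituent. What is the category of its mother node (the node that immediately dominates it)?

S

S
  NP
    Pron: it
  VP
    V: saw
    CP
      C: whether
      S
        NP
          Det: this
          N: paper
        VP
          V: described
          CP
            C: whether
            S
              NP
                Det: that
                N: paper
              VP
                V: praised
                NP
                  Pron: they
The span 'praised they' is the VP node built by VP → V NP.
Its mother is the S built by S → NP VP.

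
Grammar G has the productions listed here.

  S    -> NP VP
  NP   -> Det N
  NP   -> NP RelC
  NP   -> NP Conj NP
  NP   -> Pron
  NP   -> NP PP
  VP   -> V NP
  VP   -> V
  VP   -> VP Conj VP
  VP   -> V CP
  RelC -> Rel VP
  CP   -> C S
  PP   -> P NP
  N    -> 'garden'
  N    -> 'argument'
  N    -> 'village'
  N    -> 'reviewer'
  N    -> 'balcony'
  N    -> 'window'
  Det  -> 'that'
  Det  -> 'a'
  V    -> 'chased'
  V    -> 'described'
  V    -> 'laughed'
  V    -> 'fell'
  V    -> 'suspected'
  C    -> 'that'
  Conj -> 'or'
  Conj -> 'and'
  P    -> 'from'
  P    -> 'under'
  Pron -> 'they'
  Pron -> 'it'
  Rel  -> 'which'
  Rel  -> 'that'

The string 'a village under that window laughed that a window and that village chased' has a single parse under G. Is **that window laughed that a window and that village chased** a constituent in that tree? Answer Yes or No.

[S [NP [NP [Det a] [N village]] [PP [P under] [NP [Det that] [N window]]]] [VP [V laughed] [CP [C that] [S [NP [NP [Det a] [N window]] [Conj and] [NP [Det that] [N village]]] [VP [V chased]]]]]]
The smallest constituent containing 'that window laughed that a window and that village chased' is the S spanning 'a village under that window laughed that a window and that village chased'; no single node in the tree dominates exactly the given words.

No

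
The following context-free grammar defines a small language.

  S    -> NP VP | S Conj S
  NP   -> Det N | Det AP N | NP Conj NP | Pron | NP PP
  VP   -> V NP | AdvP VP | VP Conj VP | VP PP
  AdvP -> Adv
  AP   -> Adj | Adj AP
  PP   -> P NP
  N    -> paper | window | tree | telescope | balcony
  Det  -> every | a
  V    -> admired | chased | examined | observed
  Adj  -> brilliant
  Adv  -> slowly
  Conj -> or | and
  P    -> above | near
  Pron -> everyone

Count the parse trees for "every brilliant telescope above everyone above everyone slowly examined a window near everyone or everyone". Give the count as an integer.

Two of the 8 distinct bracketings:
[S [NP [NP [Det every] [AP [Adj brilliant]] [N telescope]] [PP [P above] [NP [NP [Pron everyone]] [PP [P above] [NP [Pron everyone]]]]]] [VP [AdvP [Adv slowly]] [VP [V examined] [NP [NP [NP [Det a] [N window]] [PP [P near] [NP [Pron everyone]]]] [Conj or] [NP [Pron everyone]]]]]]
[S [NP [NP [Det every] [AP [Adj brilliant]] [N telescope]] [PP [P above] [NP [NP [Pron everyone]] [PP [P above] [NP [Pron everyone]]]]]] [VP [AdvP [Adv slowly]] [VP [V examined] [NP [NP [Det a] [N window]] [PP [P near] [NP [NP [Pron everyone]] [Conj or] [NP [Pron everyone]]]]]]]]
The trees differ in how a recursive rule is bracketed over the same span.

8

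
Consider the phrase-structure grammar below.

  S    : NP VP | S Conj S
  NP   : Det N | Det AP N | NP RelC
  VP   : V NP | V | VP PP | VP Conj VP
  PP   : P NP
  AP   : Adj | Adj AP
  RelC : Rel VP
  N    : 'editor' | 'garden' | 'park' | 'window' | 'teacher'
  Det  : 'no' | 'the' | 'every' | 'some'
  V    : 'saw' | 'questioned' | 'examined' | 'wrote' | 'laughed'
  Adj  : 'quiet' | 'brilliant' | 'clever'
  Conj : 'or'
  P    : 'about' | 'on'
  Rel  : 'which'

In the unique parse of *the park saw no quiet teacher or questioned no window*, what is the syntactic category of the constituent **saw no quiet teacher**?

VP

[S [NP [Det the] [N park]] [VP [VP [V saw] [NP [Det no] [AP [Adj quiet]] [N teacher]]] [Conj or] [VP [V questioned] [NP [Det no] [N window]]]]]
The span 'saw no quiet teacher' is the VP node built by VP → V NP.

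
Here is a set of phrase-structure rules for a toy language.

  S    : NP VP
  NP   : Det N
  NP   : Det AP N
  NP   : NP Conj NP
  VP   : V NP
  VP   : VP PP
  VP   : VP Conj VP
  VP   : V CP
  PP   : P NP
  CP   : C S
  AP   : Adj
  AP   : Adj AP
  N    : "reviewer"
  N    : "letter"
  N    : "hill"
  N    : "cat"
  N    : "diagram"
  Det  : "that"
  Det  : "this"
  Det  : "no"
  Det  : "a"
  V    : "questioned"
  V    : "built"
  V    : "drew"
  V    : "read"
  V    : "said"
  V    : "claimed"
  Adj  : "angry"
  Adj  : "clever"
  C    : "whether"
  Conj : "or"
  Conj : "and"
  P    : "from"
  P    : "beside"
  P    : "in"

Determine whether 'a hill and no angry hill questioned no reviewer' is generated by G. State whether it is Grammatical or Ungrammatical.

Grammatical

S
  NP
    NP
      Det: a
      N: hill
    Conj: and
    NP
      Det: no
      AP
        Adj: angry
      N: hill
  VP
    V: questioned
    NP
      Det: no
      N: reviewer
Each bracket corresponds to one application of a listed rule, so the string is derivable from S.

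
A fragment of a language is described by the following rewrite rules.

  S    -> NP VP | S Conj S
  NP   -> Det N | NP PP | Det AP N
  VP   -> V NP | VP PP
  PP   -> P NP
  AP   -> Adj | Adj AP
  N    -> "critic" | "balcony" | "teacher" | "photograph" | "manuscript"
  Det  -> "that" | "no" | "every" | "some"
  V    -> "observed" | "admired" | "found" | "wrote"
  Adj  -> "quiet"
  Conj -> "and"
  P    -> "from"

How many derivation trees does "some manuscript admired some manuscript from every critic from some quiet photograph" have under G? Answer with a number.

Two of the 5 distinct bracketings:
[S [NP [Det some] [N manuscript]] [VP [V admired] [NP [NP [Det some] [N manuscript]] [PP [P from] [NP [NP [Det every] [N critic]] [PP [P from] [NP [Det some] [AP [Adj quiet]] [N photograph]]]]]]]]
[S [NP [Det some] [N manuscript]] [VP [V admired] [NP [NP [NP [Det some] [N manuscript]] [PP [P from] [NP [Det every] [N critic]]]] [PP [P from] [NP [Det some] [AP [Adj quiet]] [N photograph]]]]]]
The trees differ in how a recursive rule is bracketed over the same span.

5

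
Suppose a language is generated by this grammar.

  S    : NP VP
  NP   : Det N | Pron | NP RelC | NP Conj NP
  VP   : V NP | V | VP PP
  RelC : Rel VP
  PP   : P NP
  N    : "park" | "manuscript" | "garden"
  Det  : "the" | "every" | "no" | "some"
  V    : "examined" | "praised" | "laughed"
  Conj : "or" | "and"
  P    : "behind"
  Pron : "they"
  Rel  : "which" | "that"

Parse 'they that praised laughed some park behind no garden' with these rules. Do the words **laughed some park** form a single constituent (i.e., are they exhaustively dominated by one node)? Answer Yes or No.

Yes

[S [NP [NP [Pron they]] [RelC [Rel that] [VP [V praised]]]] [VP [VP [V laughed] [NP [Det some] [N park]]] [PP [P behind] [NP [Det no] [N garden]]]]]
The words 'laughed some park' are exhaustively dominated by a single VP node (built by VP → V NP), so they form a constituent.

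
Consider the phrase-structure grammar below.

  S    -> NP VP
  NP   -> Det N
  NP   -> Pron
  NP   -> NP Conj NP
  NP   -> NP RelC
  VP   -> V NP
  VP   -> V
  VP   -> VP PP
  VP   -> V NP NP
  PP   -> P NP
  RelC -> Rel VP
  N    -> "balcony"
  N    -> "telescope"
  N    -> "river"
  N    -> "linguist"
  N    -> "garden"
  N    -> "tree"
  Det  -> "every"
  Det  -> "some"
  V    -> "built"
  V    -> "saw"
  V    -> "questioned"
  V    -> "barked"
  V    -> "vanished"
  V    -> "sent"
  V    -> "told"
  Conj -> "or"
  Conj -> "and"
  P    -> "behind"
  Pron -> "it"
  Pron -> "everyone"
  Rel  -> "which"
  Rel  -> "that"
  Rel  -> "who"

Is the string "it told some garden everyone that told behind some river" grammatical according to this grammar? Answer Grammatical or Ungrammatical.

[S [NP [Pron it]] [VP [VP [V told] [NP [Det some] [N garden]] [NP [NP [Pron everyone]] [RelC [Rel that] [VP [V told]]]]] [PP [P behind] [NP [Det some] [N river]]]]]
Each bracket corresponds to one application of a listed rule, so the string is derivable from S.

Grammatical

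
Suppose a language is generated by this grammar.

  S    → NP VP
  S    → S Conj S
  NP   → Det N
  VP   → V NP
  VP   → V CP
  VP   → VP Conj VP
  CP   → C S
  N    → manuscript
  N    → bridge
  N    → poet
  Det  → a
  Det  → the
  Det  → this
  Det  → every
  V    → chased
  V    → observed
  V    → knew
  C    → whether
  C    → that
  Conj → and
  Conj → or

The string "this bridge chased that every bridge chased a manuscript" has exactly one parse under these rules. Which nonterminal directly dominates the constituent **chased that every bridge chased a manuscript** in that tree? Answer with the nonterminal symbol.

S
  NP
    Det: this
    N: bridge
  VP
    V: chased
    CP
      C: that
      S
        NP
          Det: every
          N: bridge
        VP
          V: chased
          NP
            Det: a
            N: manuscript
The span 'chased that every bridge chased a manuscript' is the VP node built by VP → V CP.
Its mother is the S built by S → NP VP.

S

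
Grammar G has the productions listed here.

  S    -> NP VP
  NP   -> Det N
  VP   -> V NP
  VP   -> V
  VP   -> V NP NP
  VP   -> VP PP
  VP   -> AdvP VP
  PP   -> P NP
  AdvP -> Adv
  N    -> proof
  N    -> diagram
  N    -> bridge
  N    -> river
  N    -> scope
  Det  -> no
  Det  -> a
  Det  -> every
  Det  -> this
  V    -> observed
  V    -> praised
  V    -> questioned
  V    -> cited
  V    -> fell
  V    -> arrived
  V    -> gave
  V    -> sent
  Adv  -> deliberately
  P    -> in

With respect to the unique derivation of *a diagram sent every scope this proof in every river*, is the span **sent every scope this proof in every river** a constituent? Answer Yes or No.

Yes

[S [NP [Det a] [N diagram]] [VP [VP [V sent] [NP [Det every] [N scope]] [NP [Det this] [N proof]]] [PP [P in] [NP [Det every] [N river]]]]]
The words 'sent every scope this proof in every river' are exhaustively dominated by a single VP node (built by VP → VP PP), so they form a constituent.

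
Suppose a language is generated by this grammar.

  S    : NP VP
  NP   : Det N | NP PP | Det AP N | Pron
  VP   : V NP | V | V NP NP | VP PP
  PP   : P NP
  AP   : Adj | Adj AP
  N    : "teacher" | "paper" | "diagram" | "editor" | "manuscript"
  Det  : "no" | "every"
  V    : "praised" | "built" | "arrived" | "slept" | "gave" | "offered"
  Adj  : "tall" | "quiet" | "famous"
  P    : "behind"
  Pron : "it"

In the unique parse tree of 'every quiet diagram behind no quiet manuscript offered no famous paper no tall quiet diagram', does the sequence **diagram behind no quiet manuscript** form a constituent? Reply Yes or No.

[S [NP [NP [Det every] [AP [Adj quiet]] [N diagram]] [PP [P behind] [NP [Det no] [AP [Adj quiet]] [N manuscript]]]] [VP [V offered] [NP [Det no] [AP [Adj famous]] [N paper]] [NP [Det no] [AP [Adj tall] [AP [Adj quiet]]] [N diagram]]]]
The smallest constituent containing 'diagram behind no quiet manuscript' is the NP spanning 'every quiet diagram behind no quiet manuscript'; no single node in the tree dominates exactly the given words.

No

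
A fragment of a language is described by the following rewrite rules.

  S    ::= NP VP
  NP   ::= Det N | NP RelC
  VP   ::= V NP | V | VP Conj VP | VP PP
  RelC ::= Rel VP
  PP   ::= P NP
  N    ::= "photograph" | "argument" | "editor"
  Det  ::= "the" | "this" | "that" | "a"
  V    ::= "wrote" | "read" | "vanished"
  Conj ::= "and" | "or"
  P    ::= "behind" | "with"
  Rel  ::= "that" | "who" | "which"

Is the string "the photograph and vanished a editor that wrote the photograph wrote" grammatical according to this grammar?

For S → NP VP, the only prefix that parses as NP is 'the photograph', but the remainder 'and vanished a editor that wrote the photograph wrote' is not a VP under these rules.

Ungrammatical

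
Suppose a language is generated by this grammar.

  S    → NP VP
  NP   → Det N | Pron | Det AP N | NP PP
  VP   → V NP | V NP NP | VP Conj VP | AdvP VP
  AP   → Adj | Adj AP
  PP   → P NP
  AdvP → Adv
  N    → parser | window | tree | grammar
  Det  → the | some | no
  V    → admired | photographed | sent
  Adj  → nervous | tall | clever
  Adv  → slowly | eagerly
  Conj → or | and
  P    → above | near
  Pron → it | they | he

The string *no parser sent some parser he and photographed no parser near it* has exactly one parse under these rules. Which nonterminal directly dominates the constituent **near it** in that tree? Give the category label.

NP

[S [NP [Det no] [N parser]] [VP [VP [V sent] [NP [Det some] [N parser]] [NP [Pron he]]] [Conj and] [VP [V photographed] [NP [NP [Det no] [N parser]] [PP [P near] [NP [Pron it]]]]]]]
The span 'near it' is the PP node built by PP → P NP.
Its mother is the NP built by NP → NP PP.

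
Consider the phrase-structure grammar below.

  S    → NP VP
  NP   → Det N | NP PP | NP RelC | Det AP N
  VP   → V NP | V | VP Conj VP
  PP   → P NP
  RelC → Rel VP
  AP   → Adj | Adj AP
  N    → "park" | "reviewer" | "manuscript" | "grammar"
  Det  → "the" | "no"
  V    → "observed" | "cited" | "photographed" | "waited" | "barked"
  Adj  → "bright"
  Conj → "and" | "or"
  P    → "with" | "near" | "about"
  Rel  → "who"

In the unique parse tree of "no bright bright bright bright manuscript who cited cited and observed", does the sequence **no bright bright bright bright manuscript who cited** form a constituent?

Yes

[S [NP [NP [Det no] [AP [Adj bright] [AP [Adj bright] [AP [Adj bright] [AP [Adj bright]]]]] [N manuscript]] [RelC [Rel who] [VP [V cited]]]] [VP [VP [V cited]] [Conj and] [VP [V observed]]]]
The words 'no bright bright bright bright manuscript who cited' are exhaustively dominated by a single NP node (built by NP → NP RelC), so they form a constituent.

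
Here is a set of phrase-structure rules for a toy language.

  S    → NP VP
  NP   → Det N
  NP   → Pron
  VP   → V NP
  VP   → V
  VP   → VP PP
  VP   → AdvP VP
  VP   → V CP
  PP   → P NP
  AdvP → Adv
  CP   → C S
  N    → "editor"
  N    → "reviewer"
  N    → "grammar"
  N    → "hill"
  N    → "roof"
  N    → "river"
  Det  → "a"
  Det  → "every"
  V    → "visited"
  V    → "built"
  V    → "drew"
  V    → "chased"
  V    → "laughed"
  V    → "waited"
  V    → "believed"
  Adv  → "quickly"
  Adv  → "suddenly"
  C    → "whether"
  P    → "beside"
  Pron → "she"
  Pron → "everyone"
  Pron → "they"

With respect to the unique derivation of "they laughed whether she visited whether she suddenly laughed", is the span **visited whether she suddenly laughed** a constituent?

Yes

[S [NP [Pron they]] [VP [V laughed] [CP [C whether] [S [NP [Pron she]] [VP [V visited] [CP [C whether] [S [NP [Pron she]] [VP [AdvP [Adv suddenly]] [VP [V laughed]]]]]]]]]]
The words 'visited whether she suddenly laughed' are exhaustively dominated by a single VP node (built by VP → V CP), so they form a constituent.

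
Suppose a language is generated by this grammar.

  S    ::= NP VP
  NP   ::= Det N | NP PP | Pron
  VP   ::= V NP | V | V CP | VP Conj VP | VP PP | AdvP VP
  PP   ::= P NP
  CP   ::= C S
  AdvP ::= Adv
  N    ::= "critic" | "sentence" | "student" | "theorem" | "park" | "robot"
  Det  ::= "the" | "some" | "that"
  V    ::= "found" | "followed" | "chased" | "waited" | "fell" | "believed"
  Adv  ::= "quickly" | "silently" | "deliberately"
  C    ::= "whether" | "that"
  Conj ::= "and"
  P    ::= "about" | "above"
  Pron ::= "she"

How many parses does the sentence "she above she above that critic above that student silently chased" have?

Two of the 5 distinct bracketings:
[S [NP [NP [Pron she]] [PP [P above] [NP [NP [Pron she]] [PP [P above] [NP [NP [Det that] [N critic]] [PP [P above] [NP [Det that] [N student]]]]]]]] [VP [AdvP [Adv silently]] [VP [V chased]]]]
[S [NP [NP [Pron she]] [PP [P above] [NP [NP [NP [Pron she]] [PP [P above] [NP [Det that] [N critic]]]] [PP [P above] [NP [Det that] [N student]]]]]] [VP [AdvP [Adv silently]] [VP [V chased]]]]
The trees differ in how a recursive rule is bracketed over the same span.

5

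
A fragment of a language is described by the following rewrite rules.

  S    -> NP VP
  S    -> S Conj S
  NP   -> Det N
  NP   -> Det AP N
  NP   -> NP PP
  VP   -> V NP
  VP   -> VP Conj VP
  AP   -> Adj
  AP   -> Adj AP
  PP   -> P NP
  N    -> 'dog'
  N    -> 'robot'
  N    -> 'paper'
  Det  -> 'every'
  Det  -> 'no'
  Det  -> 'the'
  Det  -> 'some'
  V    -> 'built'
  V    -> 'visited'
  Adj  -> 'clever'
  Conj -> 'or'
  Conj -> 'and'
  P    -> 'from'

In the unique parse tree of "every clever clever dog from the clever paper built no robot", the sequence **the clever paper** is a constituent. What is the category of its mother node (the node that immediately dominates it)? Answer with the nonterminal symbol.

[S [NP [NP [Det every] [AP [Adj clever] [AP [Adj clever]]] [N dog]] [PP [P from] [NP [Det the] [AP [Adj clever]] [N paper]]]] [VP [V built] [NP [Det no] [N robot]]]]
The span 'the clever paper' is the NP node built by NP → Det AP N.
Its mother is the PP built by PP → P NP.

PP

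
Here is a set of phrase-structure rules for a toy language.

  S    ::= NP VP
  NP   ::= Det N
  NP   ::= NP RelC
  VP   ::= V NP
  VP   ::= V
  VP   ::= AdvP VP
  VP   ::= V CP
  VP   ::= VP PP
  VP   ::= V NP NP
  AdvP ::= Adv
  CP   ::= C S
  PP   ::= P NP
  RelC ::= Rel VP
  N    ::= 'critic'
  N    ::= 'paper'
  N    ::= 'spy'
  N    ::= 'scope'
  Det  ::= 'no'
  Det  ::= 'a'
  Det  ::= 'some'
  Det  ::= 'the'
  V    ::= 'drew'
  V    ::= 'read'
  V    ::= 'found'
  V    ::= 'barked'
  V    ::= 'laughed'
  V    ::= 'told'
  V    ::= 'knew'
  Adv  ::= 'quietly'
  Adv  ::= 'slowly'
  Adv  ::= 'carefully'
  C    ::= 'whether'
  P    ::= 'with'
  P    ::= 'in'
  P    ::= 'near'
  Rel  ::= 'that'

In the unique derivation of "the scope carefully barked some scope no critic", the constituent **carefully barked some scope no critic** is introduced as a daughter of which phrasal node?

S
  NP
    Det: the
    N: scope
  VP
    AdvP
      Adv: carefully
    VP
      V: barked
      NP
        Det: some
        N: scope
      NP
        Det: no
        N: critic
The span 'carefully barked some scope no critic' is the VP node built by VP → AdvP VP.
Its mother is the S built by S → NP VP.

S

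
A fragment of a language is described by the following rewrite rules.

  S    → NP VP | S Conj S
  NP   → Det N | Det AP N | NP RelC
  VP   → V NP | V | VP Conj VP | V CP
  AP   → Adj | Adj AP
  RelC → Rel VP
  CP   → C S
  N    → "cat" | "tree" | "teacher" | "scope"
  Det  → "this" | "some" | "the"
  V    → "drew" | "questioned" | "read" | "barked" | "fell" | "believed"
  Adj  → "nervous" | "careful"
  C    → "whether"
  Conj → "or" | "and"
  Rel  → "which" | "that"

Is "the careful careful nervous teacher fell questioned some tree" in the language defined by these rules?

Ungrammatical

For S → NP VP, the only prefix that parses as NP is 'the careful careful nervous teacher', but the remainder 'fell questioned some tree' is not a VP under these rules. The alternative S rule S → S Conj S likewise has no satisfying split.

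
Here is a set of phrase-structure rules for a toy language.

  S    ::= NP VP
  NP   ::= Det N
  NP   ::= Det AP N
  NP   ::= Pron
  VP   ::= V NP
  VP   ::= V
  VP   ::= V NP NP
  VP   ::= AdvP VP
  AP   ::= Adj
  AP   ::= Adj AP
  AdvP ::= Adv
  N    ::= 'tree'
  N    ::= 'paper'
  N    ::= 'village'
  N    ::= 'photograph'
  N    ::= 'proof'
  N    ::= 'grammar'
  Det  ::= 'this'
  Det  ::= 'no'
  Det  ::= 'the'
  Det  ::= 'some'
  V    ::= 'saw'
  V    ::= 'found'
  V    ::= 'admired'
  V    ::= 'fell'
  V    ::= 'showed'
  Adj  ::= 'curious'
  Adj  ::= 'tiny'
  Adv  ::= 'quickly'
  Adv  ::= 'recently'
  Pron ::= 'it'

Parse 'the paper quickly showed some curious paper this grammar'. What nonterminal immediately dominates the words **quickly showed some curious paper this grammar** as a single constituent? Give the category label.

VP

S
  NP
    Det: the
    N: paper
  VP
    AdvP
      Adv: quickly
    VP
      V: showed
      NP
        Det: some
        AP
          Adj: curious
        N: paper
      NP
        Det: this
        N: grammar
The span 'quickly showed some curious paper this grammar' is the VP node built by VP → AdvP VP.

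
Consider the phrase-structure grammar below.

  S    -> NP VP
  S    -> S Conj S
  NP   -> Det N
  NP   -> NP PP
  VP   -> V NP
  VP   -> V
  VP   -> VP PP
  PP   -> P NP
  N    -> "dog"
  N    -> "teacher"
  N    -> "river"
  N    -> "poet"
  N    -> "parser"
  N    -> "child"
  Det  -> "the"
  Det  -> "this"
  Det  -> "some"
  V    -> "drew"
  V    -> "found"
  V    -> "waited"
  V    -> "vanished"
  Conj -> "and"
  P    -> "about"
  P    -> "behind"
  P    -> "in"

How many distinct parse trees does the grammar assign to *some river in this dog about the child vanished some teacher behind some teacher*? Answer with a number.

4

Two of the 4 distinct bracketings:
[S [NP [NP [Det some] [N river]] [PP [P in] [NP [NP [Det this] [N dog]] [PP [P about] [NP [Det the] [N child]]]]]] [VP [V vanished] [NP [NP [Det some] [N teacher]] [PP [P behind] [NP [Det some] [N teacher]]]]]]
[S [NP [NP [Det some] [N river]] [PP [P in] [NP [NP [Det this] [N dog]] [PP [P about] [NP [Det the] [N child]]]]]] [VP [VP [V vanished] [NP [Det some] [N teacher]]] [PP [P behind] [NP [Det some] [N teacher]]]]]
The difference turns on whether VP → VP PP is used at the relevant span, versus an alternative expansion of VP.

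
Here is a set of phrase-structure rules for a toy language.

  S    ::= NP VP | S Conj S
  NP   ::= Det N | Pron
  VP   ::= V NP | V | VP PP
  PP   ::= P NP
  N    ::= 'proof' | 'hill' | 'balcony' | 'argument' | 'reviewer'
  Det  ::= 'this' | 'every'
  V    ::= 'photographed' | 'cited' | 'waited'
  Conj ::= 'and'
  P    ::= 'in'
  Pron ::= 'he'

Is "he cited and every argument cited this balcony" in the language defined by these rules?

[S [S [NP [Pron he]] [VP [V cited]]] [Conj and] [S [NP [Det every] [N argument]] [VP [V cited] [NP [Det this] [N balcony]]]]]
The bracketing above is licensed at every node by one of the given productions, with S at the root.

Grammatical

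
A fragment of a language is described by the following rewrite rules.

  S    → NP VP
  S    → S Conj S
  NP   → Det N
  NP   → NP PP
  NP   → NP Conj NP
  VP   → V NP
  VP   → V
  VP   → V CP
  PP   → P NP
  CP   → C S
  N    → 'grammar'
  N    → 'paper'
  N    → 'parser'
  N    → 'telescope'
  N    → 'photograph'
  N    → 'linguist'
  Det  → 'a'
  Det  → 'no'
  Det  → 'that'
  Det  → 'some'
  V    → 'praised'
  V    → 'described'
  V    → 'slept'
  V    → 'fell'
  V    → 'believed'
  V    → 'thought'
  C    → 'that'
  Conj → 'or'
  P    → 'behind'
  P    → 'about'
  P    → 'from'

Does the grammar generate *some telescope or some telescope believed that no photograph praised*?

Grammatical

S
  NP
    NP
      Det: some
      N: telescope
    Conj: or
    NP
      Det: some
      N: telescope
  VP
    V: believed
    CP
      C: that
      S
        NP
          Det: no
          N: photograph
        VP
          V: praised
Each bracket corresponds to one application of a listed rule, so the string is derivable from S.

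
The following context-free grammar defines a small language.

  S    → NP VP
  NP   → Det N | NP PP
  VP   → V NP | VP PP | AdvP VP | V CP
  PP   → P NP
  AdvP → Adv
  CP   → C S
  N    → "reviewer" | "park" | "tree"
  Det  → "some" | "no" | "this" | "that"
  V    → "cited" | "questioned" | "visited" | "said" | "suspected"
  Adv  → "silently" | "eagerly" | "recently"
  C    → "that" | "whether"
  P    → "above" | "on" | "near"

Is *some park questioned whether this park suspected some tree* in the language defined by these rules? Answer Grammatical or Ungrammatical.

Grammatical

[S [NP [Det some] [N park]] [VP [V questioned] [CP [C whether] [S [NP [Det this] [N park]] [VP [V suspected] [NP [Det some] [N tree]]]]]]]
The bracketing above is licensed at every node by one of the given productions, with S at the root.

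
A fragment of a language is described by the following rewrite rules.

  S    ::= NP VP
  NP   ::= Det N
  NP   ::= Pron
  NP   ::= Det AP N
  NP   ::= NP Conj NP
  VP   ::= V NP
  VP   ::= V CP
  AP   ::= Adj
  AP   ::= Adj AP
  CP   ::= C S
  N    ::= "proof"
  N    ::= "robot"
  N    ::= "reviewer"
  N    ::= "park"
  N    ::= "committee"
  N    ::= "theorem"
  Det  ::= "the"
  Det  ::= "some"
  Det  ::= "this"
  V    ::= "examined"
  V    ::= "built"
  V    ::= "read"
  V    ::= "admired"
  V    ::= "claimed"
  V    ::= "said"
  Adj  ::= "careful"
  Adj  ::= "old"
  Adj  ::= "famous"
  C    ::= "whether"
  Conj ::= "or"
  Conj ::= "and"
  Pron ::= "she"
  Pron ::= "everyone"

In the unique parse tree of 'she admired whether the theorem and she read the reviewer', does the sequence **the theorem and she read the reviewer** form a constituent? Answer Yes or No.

Yes

[S [NP [Pron she]] [VP [V admired] [CP [C whether] [S [NP [NP [Det the] [N theorem]] [Conj and] [NP [Pron she]]] [VP [V read] [NP [Det the] [N reviewer]]]]]]]
The words 'the theorem and she read the reviewer' are exhaustively dominated by a single S node (built by S → NP VP), so they form a constituent.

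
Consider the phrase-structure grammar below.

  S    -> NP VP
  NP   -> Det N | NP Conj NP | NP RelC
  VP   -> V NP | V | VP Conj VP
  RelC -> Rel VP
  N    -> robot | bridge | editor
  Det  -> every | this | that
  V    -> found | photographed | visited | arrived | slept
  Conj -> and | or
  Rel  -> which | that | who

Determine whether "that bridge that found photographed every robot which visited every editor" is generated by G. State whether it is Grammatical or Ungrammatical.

S
  NP
    NP
      Det: that
      N: bridge
    RelC
      Rel: that
      VP
        V: found
  VP
    V: photographed
    NP
      NP
        Det: every
        N: robot
      RelC
        Rel: which
        VP
          V: visited
          NP
            Det: every
            N: editor
The bracketing above is licensed at every node by one of the given productions, with S at the root.

Grammatical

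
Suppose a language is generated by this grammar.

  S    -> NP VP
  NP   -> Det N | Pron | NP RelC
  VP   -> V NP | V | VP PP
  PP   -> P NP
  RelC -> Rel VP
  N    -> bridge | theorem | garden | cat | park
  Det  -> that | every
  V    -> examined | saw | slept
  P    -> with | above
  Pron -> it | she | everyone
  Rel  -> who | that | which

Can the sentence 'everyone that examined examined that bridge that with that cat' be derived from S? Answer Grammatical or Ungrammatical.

Ungrammatical

A Det/Rel word can never sit immediately before a P word in any string this grammar generates, so the substring 'that with' rules out a derivation.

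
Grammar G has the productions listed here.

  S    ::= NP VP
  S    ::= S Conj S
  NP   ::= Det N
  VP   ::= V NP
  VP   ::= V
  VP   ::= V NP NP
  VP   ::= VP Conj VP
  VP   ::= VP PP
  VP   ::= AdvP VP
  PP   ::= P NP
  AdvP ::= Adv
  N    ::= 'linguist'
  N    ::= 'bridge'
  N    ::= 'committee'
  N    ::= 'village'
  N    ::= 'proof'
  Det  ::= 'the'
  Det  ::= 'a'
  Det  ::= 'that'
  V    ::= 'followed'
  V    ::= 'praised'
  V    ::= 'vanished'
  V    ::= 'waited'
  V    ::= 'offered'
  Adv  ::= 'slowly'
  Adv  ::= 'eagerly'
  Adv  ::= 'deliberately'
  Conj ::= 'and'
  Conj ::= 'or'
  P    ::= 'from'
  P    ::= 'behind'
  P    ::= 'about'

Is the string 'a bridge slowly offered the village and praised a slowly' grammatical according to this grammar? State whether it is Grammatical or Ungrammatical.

Ungrammatical

A Det word can never sit immediately before an Adv word in any string this grammar generates, so the substring 'a slowly' rules out a derivation.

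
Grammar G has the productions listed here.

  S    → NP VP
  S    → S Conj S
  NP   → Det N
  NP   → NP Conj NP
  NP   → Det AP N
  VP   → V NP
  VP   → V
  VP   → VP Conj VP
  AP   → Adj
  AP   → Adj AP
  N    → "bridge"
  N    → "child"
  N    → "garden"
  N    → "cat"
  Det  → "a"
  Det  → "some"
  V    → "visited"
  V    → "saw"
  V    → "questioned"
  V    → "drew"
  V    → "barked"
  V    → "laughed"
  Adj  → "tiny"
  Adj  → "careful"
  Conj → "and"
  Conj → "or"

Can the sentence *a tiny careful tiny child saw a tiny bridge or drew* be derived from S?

[S [NP [Det a] [AP [Adj tiny] [AP [Adj careful] [AP [Adj tiny]]]] [N child]] [VP [VP [V saw] [NP [Det a] [AP [Adj tiny]] [N bridge]]] [Conj or] [VP [V drew]]]]
Every word is introduced by a lexical rule and the phrasal rules combine the resulting categories into a single S.

Grammatical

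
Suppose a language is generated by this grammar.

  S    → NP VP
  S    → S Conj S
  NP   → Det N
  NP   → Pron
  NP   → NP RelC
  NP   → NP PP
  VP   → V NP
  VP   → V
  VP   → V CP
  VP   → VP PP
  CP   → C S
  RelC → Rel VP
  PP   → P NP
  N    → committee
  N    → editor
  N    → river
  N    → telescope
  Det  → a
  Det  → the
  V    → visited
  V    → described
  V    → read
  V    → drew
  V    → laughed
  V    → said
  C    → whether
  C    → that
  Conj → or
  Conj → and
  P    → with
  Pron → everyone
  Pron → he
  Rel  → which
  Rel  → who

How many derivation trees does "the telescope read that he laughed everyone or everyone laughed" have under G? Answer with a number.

2

The two bracketings:
[S [NP [Det the] [N telescope]] [VP [V read] [CP [C that] [S [S [NP [Pron he]] [VP [V laughed] [NP [Pron everyone]]]] [Conj or] [S [NP [Pron everyone]] [VP [V laughed]]]]]]]
[S [S [NP [Det the] [N telescope]] [VP [V read] [CP [C that] [S [NP [Pron he]] [VP [V laughed] [NP [Pron everyone]]]]]]] [Conj or] [S [NP [Pron everyone]] [VP [V laughed]]]]
The trees differ in how a recursive rule is bracketed over the same span.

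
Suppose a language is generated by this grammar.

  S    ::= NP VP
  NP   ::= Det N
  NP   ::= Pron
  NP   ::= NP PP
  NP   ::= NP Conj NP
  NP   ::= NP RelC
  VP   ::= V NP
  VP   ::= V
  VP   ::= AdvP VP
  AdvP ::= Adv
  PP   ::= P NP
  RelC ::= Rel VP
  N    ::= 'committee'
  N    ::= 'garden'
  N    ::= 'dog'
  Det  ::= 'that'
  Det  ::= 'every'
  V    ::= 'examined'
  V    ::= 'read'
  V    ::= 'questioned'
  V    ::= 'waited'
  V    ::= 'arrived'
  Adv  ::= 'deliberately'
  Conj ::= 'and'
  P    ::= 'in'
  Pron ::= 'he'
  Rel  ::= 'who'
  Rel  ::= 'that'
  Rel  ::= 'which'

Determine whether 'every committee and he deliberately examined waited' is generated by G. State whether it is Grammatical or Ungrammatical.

For S → NP VP, every NP-prefix leaves a non-VP remainder: after 'every committee' the remainder is not a VP; after 'every committee and he' the remainder is not a VP.

Ungrammatical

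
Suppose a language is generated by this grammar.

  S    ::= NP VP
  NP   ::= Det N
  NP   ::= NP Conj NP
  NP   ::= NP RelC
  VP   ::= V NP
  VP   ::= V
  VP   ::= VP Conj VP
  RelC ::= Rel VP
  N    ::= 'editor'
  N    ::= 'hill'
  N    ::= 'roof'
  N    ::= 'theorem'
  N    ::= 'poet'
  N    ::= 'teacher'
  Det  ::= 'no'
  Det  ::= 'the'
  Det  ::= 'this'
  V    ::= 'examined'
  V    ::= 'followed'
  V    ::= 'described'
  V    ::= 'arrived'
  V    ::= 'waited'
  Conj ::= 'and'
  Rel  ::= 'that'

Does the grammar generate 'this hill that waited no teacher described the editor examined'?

For S → NP VP, every NP-prefix leaves a non-VP remainder: after 'this hill' the remainder is not a VP; after 'this hill that waited' the remainder is not a VP; after 'this hill that waited no teacher' the remainder is not a VP.

Ungrammatical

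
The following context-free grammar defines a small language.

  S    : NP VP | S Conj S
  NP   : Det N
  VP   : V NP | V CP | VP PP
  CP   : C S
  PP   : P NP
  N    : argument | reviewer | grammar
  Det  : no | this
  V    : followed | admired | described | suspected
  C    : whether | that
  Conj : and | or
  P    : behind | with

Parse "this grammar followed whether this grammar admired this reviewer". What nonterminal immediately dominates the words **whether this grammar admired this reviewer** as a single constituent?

CP

[S [NP [Det this] [N grammar]] [VP [V followed] [CP [C whether] [S [NP [Det this] [N grammar]] [VP [V admired] [NP [Det this] [N reviewer]]]]]]]
The span 'whether this grammar admired this reviewer' is the CP node built by CP → C S.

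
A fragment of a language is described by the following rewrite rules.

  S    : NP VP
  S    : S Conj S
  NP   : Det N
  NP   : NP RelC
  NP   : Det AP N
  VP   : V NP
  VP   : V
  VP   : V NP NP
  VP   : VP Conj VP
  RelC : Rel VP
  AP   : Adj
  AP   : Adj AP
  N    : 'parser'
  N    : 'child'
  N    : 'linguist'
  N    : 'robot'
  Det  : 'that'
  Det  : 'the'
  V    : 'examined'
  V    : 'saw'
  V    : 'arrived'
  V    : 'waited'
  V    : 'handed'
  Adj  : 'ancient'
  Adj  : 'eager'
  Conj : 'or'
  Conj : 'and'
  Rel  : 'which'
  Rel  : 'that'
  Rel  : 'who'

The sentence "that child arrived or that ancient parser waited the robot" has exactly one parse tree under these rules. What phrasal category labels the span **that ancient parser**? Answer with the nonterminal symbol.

S
  S
    NP
      Det: that
      N: child
    VP
      V: arrived
  Conj: or
  S
    NP
      Det: that
      AP
        Adj: ancient
      N: parser
    VP
      V: waited
      NP
        Det: the
        N: robot
The span 'that ancient parser' is the NP node built by NP → Det AP N.

NP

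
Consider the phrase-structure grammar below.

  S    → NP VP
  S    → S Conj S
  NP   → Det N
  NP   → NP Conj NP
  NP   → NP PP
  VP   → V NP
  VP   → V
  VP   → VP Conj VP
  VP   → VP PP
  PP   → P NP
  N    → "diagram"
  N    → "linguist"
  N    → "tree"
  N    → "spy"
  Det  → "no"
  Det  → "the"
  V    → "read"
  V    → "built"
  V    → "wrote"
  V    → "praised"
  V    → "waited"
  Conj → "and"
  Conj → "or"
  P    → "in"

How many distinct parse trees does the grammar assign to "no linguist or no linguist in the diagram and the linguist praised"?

5

Two of the 5 distinct bracketings:
[S [NP [NP [Det no] [N linguist]] [Conj or] [NP [NP [NP [Det no] [N linguist]] [PP [P in] [NP [Det the] [N diagram]]]] [Conj and] [NP [Det the] [N linguist]]]] [VP [V praised]]]
[S [NP [NP [Det no] [N linguist]] [Conj or] [NP [NP [Det no] [N linguist]] [PP [P in] [NP [NP [Det the] [N diagram]] [Conj and] [NP [Det the] [N linguist]]]]]] [VP [V praised]]]
The trees differ in how a recursive rule is bracketed over the same span.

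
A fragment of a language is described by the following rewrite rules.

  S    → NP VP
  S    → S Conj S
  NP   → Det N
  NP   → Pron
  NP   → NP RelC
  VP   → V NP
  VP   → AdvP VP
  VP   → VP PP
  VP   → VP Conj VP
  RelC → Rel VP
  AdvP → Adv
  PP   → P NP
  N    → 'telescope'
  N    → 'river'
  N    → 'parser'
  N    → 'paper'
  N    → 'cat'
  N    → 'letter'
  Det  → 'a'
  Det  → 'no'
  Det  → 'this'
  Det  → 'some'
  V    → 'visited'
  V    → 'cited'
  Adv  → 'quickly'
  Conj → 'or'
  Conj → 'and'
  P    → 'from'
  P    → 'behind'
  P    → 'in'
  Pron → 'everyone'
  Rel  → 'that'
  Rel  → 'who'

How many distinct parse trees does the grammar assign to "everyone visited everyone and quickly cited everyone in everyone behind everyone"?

6

Two of the 6 distinct bracketings:
[S [NP [Pron everyone]] [VP [VP [VP [VP [V visited] [NP [Pron everyone]]] [Conj and] [VP [AdvP [Adv quickly]] [VP [V cited] [NP [Pron everyone]]]]] [PP [P in] [NP [Pron everyone]]]] [PP [P behind] [NP [Pron everyone]]]]]
[S [NP [Pron everyone]] [VP [VP [VP [V visited] [NP [Pron everyone]]] [Conj and] [VP [AdvP [Adv quickly]] [VP [VP [V cited] [NP [Pron everyone]]] [PP [P in] [NP [Pron everyone]]]]]] [PP [P behind] [NP [Pron everyone]]]]]
The trees differ in how a recursive rule is bracketed over the same span.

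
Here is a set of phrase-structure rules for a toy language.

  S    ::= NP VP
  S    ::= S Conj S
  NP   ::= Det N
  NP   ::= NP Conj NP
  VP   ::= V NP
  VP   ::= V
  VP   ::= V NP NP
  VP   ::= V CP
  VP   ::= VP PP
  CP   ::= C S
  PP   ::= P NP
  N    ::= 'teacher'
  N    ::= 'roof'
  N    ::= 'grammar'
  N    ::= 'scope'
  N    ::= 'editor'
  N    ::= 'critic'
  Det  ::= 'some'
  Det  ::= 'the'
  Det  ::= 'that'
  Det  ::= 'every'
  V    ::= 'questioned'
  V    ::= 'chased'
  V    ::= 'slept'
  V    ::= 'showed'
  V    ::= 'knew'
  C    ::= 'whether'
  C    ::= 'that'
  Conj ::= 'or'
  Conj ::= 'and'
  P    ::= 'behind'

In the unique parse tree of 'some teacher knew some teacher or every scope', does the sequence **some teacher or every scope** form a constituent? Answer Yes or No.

Yes

[S [NP [Det some] [N teacher]] [VP [V knew] [NP [NP [Det some] [N teacher]] [Conj or] [NP [Det every] [N scope]]]]]
The words 'some teacher or every scope' are exhaustively dominated by a single NP node (built by NP → NP Conj NP), so they form a constituent.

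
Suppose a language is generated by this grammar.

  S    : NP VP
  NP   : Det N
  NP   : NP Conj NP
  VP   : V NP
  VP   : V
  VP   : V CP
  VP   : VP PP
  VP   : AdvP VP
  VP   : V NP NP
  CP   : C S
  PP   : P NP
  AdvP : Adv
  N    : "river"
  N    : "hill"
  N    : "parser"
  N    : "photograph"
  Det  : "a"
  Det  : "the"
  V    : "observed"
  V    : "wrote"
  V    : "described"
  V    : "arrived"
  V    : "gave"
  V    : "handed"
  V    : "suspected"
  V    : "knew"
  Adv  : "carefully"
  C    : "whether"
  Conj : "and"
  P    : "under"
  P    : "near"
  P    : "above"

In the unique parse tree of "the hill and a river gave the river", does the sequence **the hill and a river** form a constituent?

Yes

[S [NP [NP [Det the] [N hill]] [Conj and] [NP [Det a] [N river]]] [VP [V gave] [NP [Det the] [N river]]]]
The words 'the hill and a river' are exhaustively dominated by a single NP node (built by NP → NP Conj NP), so they form a constituent.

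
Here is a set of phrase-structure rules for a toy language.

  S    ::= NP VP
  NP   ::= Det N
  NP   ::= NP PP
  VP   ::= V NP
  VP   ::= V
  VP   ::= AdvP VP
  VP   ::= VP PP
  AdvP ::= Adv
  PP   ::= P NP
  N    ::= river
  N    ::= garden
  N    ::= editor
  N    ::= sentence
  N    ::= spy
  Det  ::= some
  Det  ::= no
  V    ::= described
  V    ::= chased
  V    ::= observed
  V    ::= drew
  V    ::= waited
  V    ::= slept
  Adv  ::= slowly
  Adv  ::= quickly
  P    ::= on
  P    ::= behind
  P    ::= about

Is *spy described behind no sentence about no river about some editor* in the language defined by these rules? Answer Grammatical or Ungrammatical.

Ungrammatical

For S → NP VP, no prefix of the string parses as an NP.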